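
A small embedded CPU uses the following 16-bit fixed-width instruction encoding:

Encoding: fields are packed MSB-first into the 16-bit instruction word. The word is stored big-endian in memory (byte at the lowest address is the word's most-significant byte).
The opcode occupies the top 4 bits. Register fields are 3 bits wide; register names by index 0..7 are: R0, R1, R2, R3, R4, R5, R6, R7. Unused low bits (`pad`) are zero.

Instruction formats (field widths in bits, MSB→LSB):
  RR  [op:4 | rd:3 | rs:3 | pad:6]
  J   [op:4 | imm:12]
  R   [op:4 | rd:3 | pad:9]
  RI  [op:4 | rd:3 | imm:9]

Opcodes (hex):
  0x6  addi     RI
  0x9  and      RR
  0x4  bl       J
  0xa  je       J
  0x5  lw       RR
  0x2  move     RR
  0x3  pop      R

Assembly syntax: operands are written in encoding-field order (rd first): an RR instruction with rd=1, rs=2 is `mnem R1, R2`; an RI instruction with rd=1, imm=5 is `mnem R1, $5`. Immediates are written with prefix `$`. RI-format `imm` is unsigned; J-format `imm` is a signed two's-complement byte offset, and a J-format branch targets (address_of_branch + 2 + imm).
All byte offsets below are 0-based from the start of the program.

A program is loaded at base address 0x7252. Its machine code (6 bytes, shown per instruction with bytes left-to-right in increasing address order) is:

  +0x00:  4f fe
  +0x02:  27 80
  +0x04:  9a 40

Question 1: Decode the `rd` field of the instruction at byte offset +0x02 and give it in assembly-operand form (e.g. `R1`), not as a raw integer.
R3

[02] 27 80 → 0x2780
  top 4b → 0x2 → move [RR]
  rd@[11:9]=0x3 ⇒ R3
  rs@[8:6]=0x6 ⇒ R6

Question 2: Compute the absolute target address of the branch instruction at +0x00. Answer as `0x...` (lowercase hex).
0x7252

[00] 4f fe → 0x4ffe
  op=0x4ffe>>12=0x4 ⇒ bl (J)
  imm@[11:0]=0xffe (s12→-2) ⇒ $-2
  target = base 0x7252 + off 0x00 + 2 + imm -2 = 0x7252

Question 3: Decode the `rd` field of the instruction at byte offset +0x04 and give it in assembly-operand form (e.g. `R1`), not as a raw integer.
R5

+0x04: 9a 40 ⇒ word 0x9a40 (big)
  top 4b → 0x9 → and [RR]
  [11:9] rd=5 = R5
  [8:6] rs=1 = R1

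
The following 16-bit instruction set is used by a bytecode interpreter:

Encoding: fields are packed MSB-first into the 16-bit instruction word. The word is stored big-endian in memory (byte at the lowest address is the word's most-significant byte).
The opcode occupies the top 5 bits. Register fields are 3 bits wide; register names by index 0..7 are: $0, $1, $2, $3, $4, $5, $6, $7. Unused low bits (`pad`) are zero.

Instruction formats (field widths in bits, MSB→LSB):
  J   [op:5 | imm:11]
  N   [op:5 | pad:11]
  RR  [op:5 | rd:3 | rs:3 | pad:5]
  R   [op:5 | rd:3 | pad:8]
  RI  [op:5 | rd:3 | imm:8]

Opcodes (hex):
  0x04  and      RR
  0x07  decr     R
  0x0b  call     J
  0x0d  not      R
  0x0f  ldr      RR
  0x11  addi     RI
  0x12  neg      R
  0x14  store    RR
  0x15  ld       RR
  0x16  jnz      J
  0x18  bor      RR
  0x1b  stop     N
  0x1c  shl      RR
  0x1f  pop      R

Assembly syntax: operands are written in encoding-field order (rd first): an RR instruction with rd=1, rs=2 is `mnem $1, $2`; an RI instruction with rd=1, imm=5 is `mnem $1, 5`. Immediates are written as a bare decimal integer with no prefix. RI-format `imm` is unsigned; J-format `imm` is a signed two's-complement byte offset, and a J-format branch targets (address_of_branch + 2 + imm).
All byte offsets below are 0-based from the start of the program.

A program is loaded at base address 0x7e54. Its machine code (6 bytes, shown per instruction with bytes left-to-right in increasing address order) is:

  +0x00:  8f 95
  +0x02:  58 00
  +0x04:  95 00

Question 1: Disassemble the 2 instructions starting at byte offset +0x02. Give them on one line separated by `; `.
+0x02: 58 00 ⇒ word 0x5800 (big)
  top 5b → 0xb → call [J]
  imm: (w>>0)&0x7ff=0x0 → 0
+0x04: 95 00 ⇒ word 0x9500 (big)
  top 5b → 0x12 → neg [R]
  rd: (w>>8)&0x7=0x5 → $5

call 0; neg $5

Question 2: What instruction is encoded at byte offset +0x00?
addi $7, 149

[00] 8f 95 → 0x8f95
  op=0x8f95>>11=0x11 ⇒ addi (RI)
  rd: (w>>8)&0x7=0x7 → $7
  imm: (w>>0)&0xff=0x95 → 149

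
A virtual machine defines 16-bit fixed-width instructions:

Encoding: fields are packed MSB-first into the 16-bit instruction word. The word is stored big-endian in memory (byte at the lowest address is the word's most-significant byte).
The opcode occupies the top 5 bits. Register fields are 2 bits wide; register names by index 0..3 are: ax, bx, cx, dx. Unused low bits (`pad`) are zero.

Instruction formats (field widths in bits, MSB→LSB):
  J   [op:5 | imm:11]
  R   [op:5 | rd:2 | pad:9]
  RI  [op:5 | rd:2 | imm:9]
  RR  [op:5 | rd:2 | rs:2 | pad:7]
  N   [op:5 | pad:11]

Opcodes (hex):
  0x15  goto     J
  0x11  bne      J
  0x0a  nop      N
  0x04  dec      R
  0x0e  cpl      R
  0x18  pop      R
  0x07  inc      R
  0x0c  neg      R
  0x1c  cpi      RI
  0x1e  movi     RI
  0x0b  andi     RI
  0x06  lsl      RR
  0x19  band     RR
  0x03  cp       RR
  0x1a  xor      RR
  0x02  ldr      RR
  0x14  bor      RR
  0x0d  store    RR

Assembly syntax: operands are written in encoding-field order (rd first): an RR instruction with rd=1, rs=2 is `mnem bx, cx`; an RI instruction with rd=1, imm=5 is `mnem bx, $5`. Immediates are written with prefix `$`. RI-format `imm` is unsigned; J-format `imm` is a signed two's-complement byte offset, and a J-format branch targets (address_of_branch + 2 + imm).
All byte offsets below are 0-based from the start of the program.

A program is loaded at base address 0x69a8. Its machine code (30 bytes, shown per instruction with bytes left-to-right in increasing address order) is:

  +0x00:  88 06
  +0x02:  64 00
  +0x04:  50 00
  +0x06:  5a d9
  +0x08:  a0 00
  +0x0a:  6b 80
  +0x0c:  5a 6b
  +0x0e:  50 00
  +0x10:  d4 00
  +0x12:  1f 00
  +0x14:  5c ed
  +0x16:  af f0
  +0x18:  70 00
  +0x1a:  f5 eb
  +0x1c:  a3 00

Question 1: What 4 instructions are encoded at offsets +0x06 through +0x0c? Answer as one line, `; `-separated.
+0x06: 5a d9 ⇒ word 0x5ad9 (big)
  opcode bits[15:11]=0xb: andi/RI
  rd@[10:9]=0x1 ⇒ bx
  imm@[8:0]=0xd9 ⇒ $217
+0x08: a0 00 ⇒ word 0xa000 (big)
  opcode bits[15:11]=0x14: bor/RR
  rd@[10:9]=0x0 ⇒ ax
  rs@[8:7]=0x0 ⇒ ax
+0x0a: 6b 80 ⇒ word 0x6b80 (big)
  opcode bits[15:11]=0xd: store/RR
  rd@[10:9]=0x1 ⇒ bx
  rs@[8:7]=0x3 ⇒ dx
+0x0c: 5a 6b ⇒ word 0x5a6b (big)
  opcode bits[15:11]=0xb: andi/RI
  rd@[10:9]=0x1 ⇒ bx
  imm@[8:0]=0x6b ⇒ $107

andi bx, $217; bor ax, ax; store bx, dx; andi bx, $107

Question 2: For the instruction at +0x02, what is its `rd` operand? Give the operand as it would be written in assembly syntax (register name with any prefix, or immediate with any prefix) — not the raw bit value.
cx

+0x02: 64 00 ⇒ word 0x6400 (big)
  top 5b → 0xc → neg [R]
  [10:9] rd=2 = cx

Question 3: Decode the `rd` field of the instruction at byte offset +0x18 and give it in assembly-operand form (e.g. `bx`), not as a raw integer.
[18] 70 00 → 0x7000
  op=0x7000>>11=0xe ⇒ cpl (R)
  [10:9] rd=0 = ax

ax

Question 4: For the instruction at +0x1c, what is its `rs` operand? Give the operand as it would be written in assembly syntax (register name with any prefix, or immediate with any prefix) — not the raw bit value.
+0x1c: a3 00 ⇒ word 0xa300 (big)
  op=0xa300>>11=0x14 ⇒ bor (RR)
  rd@[10:9]=0x1 ⇒ bx
  rs@[8:7]=0x2 ⇒ cx

cx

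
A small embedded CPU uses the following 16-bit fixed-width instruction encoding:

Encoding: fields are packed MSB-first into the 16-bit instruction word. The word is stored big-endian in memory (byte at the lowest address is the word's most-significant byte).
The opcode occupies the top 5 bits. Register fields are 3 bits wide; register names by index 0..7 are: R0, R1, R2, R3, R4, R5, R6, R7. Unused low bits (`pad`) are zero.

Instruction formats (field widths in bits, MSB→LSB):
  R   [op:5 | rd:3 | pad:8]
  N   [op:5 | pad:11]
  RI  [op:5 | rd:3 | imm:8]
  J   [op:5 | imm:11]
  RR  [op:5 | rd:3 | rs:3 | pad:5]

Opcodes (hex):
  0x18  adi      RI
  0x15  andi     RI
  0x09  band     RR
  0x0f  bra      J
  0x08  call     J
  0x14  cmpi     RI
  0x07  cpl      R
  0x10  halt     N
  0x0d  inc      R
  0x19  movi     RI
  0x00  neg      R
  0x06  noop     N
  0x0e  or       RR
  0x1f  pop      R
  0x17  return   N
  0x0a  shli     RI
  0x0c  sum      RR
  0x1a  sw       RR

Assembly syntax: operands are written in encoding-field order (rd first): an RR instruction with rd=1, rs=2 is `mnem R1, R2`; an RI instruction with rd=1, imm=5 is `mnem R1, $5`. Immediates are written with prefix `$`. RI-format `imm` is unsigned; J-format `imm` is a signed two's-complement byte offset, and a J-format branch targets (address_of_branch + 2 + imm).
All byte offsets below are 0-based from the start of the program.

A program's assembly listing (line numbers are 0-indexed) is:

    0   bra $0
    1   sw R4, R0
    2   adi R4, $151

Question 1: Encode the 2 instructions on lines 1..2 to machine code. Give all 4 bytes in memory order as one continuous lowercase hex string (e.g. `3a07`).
d400c497

L1: sw op=0x1a:5|rd=4:3|rs=0:3|pad=0:5 ⇒ 0xd400 ⇒ big d4 00
L2: adi op=0x18:5|rd=4:3|imm=151:8 ⇒ 0xc497 ⇒ big c4 97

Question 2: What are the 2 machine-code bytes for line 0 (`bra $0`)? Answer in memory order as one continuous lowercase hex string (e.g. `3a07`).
line 0 (bra): pack op=0xf:5|imm=0:11 = 0x7800; big→ 78 00

7800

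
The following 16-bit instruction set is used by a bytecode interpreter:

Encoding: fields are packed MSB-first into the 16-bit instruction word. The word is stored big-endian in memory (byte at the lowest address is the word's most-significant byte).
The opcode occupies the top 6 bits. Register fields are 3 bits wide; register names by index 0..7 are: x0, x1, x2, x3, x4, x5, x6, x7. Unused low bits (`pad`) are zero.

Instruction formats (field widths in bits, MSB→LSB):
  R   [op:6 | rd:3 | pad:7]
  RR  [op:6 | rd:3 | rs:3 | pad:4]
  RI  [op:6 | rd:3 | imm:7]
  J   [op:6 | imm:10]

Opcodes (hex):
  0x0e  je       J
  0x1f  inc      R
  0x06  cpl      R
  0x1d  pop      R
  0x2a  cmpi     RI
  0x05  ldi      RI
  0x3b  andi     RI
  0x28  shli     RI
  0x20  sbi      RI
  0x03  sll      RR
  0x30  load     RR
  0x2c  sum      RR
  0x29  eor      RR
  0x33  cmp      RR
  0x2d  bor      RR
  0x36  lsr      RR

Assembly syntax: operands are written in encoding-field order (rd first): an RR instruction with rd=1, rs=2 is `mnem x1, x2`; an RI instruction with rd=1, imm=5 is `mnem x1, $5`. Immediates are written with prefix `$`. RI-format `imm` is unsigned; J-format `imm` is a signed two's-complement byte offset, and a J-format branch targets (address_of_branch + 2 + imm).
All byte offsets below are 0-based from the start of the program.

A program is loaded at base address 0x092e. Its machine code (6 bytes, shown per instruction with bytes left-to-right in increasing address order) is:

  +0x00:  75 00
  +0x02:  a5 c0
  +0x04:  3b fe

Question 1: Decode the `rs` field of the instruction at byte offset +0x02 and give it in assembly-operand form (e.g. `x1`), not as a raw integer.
x4

+0x02: a5 c0 ⇒ word 0xa5c0 (big)
  op=0xa5c0>>10=0x29 ⇒ eor (RR)
  [9:7] rd=3 = x3
  [6:4] rs=4 = x4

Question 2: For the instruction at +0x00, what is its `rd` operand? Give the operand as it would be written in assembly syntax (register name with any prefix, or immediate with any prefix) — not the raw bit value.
x2

+0x00: 75 00 ⇒ word 0x7500 (big)
  opcode bits[15:10]=0x1d: pop/R
  [9:7] rd=2 = x2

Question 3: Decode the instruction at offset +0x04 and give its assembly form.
je $-2

@+04  big-endian(3b fe) = 0x3bfe
  opcode bits[15:10]=0xe: je/J
  imm@[9:0]=0x3fe (s10→-2) ⇒ $-2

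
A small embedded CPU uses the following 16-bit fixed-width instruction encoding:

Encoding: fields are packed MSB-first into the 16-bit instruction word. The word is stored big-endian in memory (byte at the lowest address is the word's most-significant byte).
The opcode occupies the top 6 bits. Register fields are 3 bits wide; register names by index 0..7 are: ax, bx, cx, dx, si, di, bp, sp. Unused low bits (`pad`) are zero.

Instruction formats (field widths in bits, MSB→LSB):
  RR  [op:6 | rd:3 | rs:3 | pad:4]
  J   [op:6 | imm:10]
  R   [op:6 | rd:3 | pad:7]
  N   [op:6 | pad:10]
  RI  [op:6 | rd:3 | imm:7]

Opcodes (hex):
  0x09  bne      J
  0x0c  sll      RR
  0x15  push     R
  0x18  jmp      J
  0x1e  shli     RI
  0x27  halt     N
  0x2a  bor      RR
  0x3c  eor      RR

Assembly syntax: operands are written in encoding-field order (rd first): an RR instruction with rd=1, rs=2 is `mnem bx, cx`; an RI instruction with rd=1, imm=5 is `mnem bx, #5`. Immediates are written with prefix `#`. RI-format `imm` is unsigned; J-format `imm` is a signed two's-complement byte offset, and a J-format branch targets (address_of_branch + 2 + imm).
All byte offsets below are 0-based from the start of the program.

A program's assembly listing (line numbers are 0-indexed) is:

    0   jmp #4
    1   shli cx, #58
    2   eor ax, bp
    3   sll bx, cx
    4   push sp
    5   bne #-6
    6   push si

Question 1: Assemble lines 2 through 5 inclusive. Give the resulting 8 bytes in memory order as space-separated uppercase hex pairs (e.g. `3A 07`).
line 2 (eor): pack op=0x3c:6|rd=0:3|rs=6:3|pad=0:4 = 0xf060; big→ f0 60
line 3 (sll): pack op=0xc:6|rd=1:3|rs=2:3|pad=0:4 = 0x30a0; big→ 30 a0
line 4 (push): pack op=0x15:6|rd=7:3|pad=0:7 = 0x5780; big→ 57 80
line 5 (bne): pack op=0x9:6|imm=-6:10 = 0x27fa; big→ 27 fa

F0 60 30 A0 57 80 27 FA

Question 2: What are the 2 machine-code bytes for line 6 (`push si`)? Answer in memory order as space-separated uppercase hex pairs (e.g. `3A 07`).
6. push fields op=0x15:6|rd=4:3|pad=0:7 → word 5600h → 56 00

56 00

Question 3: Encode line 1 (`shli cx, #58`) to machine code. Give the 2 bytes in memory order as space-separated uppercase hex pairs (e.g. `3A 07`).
1. shli fields op=0x1e:6|rd=2:3|imm=58:7 → word 793ah → 79 3a

79 3A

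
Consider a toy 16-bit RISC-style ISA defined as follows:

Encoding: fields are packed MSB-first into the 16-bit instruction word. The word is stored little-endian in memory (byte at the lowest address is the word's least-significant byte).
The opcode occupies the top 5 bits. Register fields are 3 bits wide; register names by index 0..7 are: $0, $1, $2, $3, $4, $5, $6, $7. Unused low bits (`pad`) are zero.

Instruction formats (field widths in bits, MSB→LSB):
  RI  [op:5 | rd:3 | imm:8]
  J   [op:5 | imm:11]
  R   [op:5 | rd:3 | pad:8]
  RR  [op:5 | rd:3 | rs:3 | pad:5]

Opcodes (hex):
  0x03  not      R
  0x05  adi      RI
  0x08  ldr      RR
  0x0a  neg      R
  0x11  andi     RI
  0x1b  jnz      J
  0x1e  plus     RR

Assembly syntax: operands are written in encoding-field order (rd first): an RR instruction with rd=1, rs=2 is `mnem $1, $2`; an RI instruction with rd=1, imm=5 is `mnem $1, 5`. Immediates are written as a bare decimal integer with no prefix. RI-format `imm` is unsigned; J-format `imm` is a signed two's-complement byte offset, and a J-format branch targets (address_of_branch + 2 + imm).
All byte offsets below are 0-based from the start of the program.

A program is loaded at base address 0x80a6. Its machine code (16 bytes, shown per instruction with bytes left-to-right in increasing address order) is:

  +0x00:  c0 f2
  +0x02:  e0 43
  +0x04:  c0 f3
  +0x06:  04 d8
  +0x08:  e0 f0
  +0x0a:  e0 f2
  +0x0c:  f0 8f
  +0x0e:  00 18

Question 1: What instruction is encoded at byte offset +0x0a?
plus $2, $7

[0a] e0 f2 → 0xf2e0
  opcode bits[15:11]=0x1e: plus/RR
  [10:8] rd=2 = $2
  [7:5] rs=7 = $7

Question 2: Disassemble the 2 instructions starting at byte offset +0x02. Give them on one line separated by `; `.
[02] e0 43 → 0x43e0
  op=0x43e0>>11=0x8 ⇒ ldr (RR)
  rd: (w>>8)&0x7=0x3 → $3
  rs: (w>>5)&0x7=0x7 → $7
[04] c0 f3 → 0xf3c0
  op=0xf3c0>>11=0x1e ⇒ plus (RR)
  rd: (w>>8)&0x7=0x3 → $3
  rs: (w>>5)&0x7=0x6 → $6

ldr $3, $7; plus $3, $6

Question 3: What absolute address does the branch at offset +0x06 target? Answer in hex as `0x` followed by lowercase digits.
0x80b2

off 0x06: read 04 d8 as little → 0xd804
  opcode bits[15:11]=0x1b: jnz/J
  [10:0] imm=4 = 4
  target = base 0x80a6 + off 0x06 + 2 + imm 4 = 0x80b2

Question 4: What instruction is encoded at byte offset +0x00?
+0x00: c0 f2 ⇒ word 0xf2c0 (little)
  op=0xf2c0>>11=0x1e ⇒ plus (RR)
  rd: (w>>8)&0x7=0x2 → $2
  rs: (w>>5)&0x7=0x6 → $6

plus $2, $6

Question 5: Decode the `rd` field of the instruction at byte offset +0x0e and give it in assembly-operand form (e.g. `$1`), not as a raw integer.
$0

off 0x0e: read 00 18 as little → 0x1800
  op=0x1800>>11=0x3 ⇒ not (R)
  rd@[10:8]=0x0 ⇒ $0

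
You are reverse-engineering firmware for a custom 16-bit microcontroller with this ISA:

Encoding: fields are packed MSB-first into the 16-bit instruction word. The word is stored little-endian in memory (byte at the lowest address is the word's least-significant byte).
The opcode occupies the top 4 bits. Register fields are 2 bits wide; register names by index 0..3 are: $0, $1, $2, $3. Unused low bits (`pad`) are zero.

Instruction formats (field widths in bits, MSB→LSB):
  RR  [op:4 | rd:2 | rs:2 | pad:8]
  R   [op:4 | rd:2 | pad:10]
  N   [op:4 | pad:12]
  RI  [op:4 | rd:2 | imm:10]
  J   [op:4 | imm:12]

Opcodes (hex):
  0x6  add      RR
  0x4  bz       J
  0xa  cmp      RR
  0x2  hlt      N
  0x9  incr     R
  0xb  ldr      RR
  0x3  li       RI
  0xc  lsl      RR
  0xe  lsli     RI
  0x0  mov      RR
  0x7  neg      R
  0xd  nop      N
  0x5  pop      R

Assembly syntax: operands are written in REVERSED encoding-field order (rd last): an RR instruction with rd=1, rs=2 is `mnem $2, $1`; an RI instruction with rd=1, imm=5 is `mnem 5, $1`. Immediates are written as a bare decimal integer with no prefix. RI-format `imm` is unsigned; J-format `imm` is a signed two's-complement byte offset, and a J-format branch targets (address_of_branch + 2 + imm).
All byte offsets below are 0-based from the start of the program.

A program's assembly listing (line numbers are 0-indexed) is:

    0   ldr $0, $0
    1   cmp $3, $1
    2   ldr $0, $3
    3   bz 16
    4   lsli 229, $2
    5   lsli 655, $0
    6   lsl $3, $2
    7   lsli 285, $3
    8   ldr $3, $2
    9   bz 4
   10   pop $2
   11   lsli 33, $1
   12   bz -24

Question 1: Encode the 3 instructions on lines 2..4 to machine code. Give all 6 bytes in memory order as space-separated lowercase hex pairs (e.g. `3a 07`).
00 bc 10 40 e5 e8

line 2 (ldr): pack op=0xb:4|rd=3:2|rs=0:2|pad=0:8 = 0xbc00; little→ 00 bc
line 3 (bz): pack op=0x4:4|imm=16:12 = 0x4010; little→ 10 40
line 4 (lsli): pack op=0xe:4|rd=2:2|imm=229:10 = 0xe8e5; little→ e5 e8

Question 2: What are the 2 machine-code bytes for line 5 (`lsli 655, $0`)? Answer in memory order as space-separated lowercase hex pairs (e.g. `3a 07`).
5. lsli fields op=0xe:4|rd=0:2|imm=655:10 → word e28fh → 8f e2

8f e2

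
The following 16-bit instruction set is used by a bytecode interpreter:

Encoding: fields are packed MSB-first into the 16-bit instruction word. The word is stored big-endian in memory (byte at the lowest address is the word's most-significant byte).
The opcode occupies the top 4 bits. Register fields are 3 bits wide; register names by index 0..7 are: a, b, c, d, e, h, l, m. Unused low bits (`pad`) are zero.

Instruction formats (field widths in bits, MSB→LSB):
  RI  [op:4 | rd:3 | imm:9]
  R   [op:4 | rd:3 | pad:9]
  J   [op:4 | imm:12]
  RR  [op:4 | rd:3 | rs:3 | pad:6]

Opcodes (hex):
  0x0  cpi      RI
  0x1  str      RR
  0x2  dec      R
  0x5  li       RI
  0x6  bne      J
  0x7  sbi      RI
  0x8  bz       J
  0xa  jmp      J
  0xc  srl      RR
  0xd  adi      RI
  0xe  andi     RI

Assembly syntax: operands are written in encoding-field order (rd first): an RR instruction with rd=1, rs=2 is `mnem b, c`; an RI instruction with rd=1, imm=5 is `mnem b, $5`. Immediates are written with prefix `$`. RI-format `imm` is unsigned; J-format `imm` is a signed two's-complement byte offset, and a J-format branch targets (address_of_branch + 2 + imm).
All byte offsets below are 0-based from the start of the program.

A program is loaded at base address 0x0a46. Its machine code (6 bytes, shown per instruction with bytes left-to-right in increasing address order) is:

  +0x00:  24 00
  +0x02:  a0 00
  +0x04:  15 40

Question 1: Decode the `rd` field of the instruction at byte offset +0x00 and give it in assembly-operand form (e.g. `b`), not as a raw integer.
c

off 0x00: read 24 00 as big → 0x2400
  top 4b → 0x2 → dec [R]
  [11:9] rd=2 = c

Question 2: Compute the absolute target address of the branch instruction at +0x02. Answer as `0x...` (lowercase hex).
0x0a4a

@+02  big-endian(a0 00) = 0xa000
  op=0xa000>>12=0xa ⇒ jmp (J)
  imm: (w>>0)&0xfff=0x0 → $0
  target = base 0x0a46 + off 0x02 + 2 + imm 0 = 0x0a4a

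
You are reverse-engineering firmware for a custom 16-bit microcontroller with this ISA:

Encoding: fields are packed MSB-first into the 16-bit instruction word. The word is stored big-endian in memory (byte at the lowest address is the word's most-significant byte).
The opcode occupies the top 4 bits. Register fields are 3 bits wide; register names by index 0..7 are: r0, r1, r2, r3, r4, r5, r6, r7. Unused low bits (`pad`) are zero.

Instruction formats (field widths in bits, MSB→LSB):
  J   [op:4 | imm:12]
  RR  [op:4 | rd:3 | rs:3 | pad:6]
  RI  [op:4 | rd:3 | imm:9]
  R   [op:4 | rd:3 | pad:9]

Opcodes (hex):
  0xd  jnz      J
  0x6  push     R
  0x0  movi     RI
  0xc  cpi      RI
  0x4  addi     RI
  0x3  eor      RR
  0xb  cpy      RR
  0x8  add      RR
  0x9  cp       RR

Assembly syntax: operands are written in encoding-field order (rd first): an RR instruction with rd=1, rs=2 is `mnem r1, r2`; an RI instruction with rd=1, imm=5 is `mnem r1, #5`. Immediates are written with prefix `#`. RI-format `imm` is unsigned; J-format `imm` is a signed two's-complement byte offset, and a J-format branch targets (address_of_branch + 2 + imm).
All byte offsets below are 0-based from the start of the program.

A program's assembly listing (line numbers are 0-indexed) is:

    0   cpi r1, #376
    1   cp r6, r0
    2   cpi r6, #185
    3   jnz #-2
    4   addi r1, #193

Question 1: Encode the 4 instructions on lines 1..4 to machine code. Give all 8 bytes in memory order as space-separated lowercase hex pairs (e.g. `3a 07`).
1. cp fields op=0x9:4|rd=6:3|rs=0:3|pad=0:6 → word 9c00h → 9c 00
2. cpi fields op=0xc:4|rd=6:3|imm=185:9 → word ccb9h → cc b9
3. jnz fields op=0xd:4|imm=-2:12 → word dffeh → df fe
4. addi fields op=0x4:4|rd=1:3|imm=193:9 → word 42c1h → 42 c1

9c 00 cc b9 df fe 42 c1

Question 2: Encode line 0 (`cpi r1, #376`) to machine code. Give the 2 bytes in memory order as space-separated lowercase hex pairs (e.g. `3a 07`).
0. cpi fields op=0xc:4|rd=1:3|imm=376:9 → word c378h → c3 78

c3 78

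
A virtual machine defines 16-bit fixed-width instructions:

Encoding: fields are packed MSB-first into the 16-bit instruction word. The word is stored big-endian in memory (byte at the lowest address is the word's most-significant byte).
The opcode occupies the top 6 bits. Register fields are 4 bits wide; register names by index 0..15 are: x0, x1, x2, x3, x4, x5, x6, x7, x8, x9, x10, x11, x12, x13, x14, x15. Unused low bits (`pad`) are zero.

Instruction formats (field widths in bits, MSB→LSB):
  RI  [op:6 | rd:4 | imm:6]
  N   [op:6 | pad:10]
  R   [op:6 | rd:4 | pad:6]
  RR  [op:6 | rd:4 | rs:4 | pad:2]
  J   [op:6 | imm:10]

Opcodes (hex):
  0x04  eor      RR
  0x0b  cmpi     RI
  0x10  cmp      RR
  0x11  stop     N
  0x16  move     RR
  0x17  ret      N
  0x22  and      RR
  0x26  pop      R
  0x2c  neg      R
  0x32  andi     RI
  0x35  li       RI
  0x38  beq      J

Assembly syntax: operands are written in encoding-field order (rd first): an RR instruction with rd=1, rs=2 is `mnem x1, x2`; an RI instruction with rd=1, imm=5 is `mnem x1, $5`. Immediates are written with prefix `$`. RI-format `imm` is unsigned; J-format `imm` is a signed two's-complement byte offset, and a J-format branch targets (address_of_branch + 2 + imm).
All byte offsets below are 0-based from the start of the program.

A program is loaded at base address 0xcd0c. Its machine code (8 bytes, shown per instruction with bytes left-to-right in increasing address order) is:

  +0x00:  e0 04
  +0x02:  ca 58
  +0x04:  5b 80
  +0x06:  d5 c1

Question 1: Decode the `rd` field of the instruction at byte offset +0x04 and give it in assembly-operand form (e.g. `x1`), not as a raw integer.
x14

off 0x04: read 5b 80 as big → 0x5b80
  op=0x5b80>>10=0x16 ⇒ move (RR)
  [9:6] rd=14 = x14
  [5:2] rs=0 = x0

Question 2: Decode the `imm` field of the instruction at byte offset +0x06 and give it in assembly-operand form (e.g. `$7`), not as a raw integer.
$1

@+06  big-endian(d5 c1) = 0xd5c1
  op=0xd5c1>>10=0x35 ⇒ li (RI)
  rd@[9:6]=0x7 ⇒ x7
  imm@[5:0]=0x1 ⇒ $1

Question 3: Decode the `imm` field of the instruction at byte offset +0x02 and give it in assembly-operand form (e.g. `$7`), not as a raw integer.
$24

+0x02: ca 58 ⇒ word 0xca58 (big)
  opcode bits[15:10]=0x32: andi/RI
  rd: (w>>6)&0xf=0x9 → x9
  imm: (w>>0)&0x3f=0x18 → $24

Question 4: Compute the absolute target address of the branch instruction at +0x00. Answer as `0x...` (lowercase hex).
@+00  big-endian(e0 04) = 0xe004
  op=0xe004>>10=0x38 ⇒ beq (J)
  [9:0] imm=4 = $4
  target = base 0xcd0c + off 0x00 + 2 + imm 4 = 0xcd12

0xcd12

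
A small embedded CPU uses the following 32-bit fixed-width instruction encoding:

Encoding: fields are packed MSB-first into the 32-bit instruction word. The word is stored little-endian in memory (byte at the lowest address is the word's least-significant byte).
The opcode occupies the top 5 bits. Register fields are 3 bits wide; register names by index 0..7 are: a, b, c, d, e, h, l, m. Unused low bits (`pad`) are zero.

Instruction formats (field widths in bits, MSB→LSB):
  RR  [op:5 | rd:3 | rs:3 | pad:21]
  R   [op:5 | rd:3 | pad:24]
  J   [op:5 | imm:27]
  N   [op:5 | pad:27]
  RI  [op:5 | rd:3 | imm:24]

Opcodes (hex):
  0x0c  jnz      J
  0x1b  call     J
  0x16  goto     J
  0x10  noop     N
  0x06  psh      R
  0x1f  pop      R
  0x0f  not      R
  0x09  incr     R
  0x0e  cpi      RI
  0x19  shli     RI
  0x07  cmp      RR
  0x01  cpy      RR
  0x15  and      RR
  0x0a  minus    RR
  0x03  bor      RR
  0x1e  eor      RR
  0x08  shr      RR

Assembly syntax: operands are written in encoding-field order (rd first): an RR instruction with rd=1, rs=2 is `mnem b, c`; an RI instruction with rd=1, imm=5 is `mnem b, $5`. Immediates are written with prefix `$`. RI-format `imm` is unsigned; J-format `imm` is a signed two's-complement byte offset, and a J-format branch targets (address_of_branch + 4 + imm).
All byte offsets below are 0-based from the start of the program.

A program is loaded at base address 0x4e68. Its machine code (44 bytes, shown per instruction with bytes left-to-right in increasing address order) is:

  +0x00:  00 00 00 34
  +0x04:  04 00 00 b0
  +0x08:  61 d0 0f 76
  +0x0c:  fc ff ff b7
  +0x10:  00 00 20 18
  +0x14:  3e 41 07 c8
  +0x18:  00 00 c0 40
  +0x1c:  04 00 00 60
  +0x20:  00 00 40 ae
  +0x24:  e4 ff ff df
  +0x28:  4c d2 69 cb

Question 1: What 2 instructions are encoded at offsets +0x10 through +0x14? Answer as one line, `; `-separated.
[10] 00 00 20 18 → 0x18200000
  top 5b → 0x3 → bor [RR]
  rd@[26:24]=0x0 ⇒ a
  rs@[23:21]=0x1 ⇒ b
[14] 3e 41 07 c8 → 0xc807413e
  top 5b → 0x19 → shli [RI]
  rd@[26:24]=0x0 ⇒ a
  imm@[23:0]=0x7413e ⇒ $475454

bor a, b; shli a, $475454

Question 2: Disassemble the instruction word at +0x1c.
off 0x1c: read 04 00 00 60 as little → 0x60000004
  opcode bits[31:27]=0xc: jnz/J
  [26:0] imm=4 = $4

jnz $4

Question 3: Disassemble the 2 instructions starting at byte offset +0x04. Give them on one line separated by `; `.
+0x04: 04 00 00 b0 ⇒ word 0xb0000004 (little)
  opcode bits[31:27]=0x16: goto/J
  [26:0] imm=4 = $4
+0x08: 61 d0 0f 76 ⇒ word 0x760fd061 (little)
  opcode bits[31:27]=0xe: cpi/RI
  [26:24] rd=6 = l
  [23:0] imm=1036385 = $1036385

goto $4; cpi l, $1036385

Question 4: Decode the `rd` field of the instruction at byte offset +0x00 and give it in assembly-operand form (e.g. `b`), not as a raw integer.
@+00  little-endian(00 00 00 34) = 0x34000000
  op=0x34000000>>27=0x6 ⇒ psh (R)
  [26:24] rd=4 = e

e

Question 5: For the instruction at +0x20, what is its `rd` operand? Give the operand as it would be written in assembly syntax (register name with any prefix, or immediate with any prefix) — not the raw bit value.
l

+0x20: 00 00 40 ae ⇒ word 0xae400000 (little)
  op=0xae400000>>27=0x15 ⇒ and (RR)
  [26:24] rd=6 = l
  [23:21] rs=2 = c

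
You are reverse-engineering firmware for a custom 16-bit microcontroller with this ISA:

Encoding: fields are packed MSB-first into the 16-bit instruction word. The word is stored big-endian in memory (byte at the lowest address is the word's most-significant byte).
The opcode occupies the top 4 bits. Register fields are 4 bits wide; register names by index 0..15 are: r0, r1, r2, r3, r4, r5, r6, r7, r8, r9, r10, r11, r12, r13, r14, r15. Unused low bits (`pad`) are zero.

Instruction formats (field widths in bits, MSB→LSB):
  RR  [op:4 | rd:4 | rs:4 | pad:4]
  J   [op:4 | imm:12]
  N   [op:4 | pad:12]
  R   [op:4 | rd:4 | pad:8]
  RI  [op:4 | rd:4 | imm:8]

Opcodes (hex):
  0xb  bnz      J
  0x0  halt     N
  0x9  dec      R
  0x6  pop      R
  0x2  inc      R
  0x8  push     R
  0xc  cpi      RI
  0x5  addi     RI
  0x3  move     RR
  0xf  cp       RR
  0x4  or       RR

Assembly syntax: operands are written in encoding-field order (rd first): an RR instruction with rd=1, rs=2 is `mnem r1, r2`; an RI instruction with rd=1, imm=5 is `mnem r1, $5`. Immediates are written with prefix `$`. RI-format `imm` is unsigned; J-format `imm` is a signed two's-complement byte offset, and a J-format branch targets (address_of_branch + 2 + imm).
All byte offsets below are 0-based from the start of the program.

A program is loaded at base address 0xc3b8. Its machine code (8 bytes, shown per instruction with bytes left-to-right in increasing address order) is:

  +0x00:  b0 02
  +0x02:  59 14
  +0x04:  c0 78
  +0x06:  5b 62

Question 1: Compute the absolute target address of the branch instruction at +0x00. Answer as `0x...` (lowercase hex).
[00] b0 02 → 0xb002
  opcode bits[15:12]=0xb: bnz/J
  imm@[11:0]=0x2 ⇒ $2
  target = base 0xc3b8 + off 0x00 + 2 + imm 2 = 0xc3bc

0xc3bc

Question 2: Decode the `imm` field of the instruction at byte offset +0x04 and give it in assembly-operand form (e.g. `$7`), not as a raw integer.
+0x04: c0 78 ⇒ word 0xc078 (big)
  opcode bits[15:12]=0xc: cpi/RI
  rd@[11:8]=0x0 ⇒ r0
  imm@[7:0]=0x78 ⇒ $120

$120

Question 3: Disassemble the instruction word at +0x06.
addi r11, $98

off 0x06: read 5b 62 as big → 0x5b62
  opcode bits[15:12]=0x5: addi/RI
  rd@[11:8]=0xb ⇒ r11
  imm@[7:0]=0x62 ⇒ $98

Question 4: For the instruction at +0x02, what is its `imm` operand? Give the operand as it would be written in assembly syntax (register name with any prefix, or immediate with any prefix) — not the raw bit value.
$20

off 0x02: read 59 14 as big → 0x5914
  top 4b → 0x5 → addi [RI]
  [11:8] rd=9 = r9
  [7:0] imm=20 = $20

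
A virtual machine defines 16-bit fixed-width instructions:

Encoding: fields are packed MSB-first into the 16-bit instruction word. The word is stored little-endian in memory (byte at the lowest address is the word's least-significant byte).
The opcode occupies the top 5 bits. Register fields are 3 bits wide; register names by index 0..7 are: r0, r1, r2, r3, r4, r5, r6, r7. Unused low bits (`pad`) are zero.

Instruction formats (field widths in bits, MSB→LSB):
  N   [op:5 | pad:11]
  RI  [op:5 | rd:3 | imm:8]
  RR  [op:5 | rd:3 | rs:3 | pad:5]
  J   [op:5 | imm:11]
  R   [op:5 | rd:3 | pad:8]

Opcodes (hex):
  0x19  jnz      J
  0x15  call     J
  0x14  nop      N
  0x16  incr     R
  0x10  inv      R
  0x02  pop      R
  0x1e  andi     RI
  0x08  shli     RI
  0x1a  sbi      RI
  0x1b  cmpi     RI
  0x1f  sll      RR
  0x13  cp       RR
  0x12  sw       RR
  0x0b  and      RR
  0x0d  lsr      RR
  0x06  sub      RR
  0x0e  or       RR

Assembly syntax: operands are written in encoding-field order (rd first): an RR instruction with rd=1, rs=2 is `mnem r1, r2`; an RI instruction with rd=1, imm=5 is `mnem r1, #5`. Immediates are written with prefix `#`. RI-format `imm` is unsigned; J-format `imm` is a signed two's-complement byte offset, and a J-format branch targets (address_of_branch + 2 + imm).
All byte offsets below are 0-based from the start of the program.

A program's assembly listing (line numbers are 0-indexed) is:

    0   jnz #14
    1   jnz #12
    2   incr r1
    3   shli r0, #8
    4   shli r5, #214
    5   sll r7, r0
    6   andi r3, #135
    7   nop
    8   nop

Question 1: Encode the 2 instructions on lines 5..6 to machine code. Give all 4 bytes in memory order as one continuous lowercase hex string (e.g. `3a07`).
00ff87f3

5. sll fields op=0x1f:5|rd=7:3|rs=0:3|pad=0:5 → word ff00h → 00 ff
6. andi fields op=0x1e:5|rd=3:3|imm=135:8 → word f387h → 87 f3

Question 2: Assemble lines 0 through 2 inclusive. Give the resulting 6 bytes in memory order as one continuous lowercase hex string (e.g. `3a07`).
0ec80cc800b1

0. jnz fields op=0x19:5|imm=14:11 → word c80eh → 0e c8
1. jnz fields op=0x19:5|imm=12:11 → word c80ch → 0c c8
2. incr fields op=0x16:5|rd=1:3|pad=0:8 → word b100h → 00 b1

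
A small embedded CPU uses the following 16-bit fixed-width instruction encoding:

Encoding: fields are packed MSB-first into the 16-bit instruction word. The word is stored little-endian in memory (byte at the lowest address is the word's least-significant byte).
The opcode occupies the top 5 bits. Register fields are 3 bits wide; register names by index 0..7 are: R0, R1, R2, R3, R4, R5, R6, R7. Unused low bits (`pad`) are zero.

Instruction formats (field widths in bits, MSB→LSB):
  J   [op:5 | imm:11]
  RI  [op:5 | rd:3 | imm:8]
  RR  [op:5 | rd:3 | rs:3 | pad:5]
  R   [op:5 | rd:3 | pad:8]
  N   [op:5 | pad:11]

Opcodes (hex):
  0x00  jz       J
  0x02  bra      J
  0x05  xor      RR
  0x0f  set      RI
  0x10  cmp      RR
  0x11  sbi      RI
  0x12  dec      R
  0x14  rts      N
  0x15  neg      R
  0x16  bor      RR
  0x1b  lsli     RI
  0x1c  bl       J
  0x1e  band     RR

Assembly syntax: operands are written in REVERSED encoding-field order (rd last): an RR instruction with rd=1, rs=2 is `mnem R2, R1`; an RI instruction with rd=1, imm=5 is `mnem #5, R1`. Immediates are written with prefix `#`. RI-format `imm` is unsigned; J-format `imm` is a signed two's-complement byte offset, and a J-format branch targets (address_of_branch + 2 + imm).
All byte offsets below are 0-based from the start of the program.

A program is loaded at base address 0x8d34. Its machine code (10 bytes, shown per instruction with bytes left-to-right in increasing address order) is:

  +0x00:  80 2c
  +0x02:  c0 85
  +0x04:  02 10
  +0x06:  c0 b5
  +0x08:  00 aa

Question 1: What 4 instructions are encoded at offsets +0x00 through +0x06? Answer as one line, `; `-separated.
xor R4, R4; cmp R6, R5; bra #2; bor R6, R5

@+00  little-endian(80 2c) = 0x2c80
  top 5b → 0x5 → xor [RR]
  rd@[10:8]=0x4 ⇒ R4
  rs@[7:5]=0x4 ⇒ R4
@+02  little-endian(c0 85) = 0x85c0
  top 5b → 0x10 → cmp [RR]
  rd@[10:8]=0x5 ⇒ R5
  rs@[7:5]=0x6 ⇒ R6
@+04  little-endian(02 10) = 0x1002
  top 5b → 0x2 → bra [J]
  imm@[10:0]=0x2 ⇒ #2
@+06  little-endian(c0 b5) = 0xb5c0
  top 5b → 0x16 → bor [RR]
  rd@[10:8]=0x5 ⇒ R5
  rs@[7:5]=0x6 ⇒ R6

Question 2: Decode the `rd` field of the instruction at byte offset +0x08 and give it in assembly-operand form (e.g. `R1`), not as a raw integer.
R2

off 0x08: read 00 aa as little → 0xaa00
  opcode bits[15:11]=0x15: neg/R
  rd@[10:8]=0x2 ⇒ R2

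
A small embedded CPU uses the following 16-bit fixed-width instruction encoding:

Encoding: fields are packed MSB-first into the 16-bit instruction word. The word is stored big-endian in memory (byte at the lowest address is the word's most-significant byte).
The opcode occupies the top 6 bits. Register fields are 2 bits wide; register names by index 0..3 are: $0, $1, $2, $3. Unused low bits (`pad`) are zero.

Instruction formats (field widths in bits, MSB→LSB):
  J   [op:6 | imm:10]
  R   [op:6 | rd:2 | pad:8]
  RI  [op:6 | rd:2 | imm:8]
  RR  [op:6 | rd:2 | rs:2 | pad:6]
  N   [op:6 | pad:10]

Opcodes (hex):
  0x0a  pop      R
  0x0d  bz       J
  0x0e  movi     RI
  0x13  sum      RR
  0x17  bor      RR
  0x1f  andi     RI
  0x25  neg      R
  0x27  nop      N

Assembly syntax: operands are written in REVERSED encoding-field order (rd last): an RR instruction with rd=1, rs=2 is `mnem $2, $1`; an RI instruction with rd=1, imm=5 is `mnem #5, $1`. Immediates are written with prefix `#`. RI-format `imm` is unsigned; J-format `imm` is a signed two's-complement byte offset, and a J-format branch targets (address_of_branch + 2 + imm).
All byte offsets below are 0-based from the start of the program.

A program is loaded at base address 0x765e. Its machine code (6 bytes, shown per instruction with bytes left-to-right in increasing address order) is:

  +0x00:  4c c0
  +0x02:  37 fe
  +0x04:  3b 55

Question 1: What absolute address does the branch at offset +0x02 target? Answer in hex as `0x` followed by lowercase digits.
@+02  big-endian(37 fe) = 0x37fe
  opcode bits[15:10]=0xd: bz/J
  imm: (w>>0)&0x3ff=0x3fe (s10→-2) → #-2
  target = base 0x765e + off 0x02 + 2 + imm -2 = 0x7660

0x7660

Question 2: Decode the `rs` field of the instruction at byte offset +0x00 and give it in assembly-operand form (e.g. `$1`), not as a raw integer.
@+00  big-endian(4c c0) = 0x4cc0
  op=0x4cc0>>10=0x13 ⇒ sum (RR)
  rd: (w>>8)&0x3=0x0 → $0
  rs: (w>>6)&0x3=0x3 → $3

$3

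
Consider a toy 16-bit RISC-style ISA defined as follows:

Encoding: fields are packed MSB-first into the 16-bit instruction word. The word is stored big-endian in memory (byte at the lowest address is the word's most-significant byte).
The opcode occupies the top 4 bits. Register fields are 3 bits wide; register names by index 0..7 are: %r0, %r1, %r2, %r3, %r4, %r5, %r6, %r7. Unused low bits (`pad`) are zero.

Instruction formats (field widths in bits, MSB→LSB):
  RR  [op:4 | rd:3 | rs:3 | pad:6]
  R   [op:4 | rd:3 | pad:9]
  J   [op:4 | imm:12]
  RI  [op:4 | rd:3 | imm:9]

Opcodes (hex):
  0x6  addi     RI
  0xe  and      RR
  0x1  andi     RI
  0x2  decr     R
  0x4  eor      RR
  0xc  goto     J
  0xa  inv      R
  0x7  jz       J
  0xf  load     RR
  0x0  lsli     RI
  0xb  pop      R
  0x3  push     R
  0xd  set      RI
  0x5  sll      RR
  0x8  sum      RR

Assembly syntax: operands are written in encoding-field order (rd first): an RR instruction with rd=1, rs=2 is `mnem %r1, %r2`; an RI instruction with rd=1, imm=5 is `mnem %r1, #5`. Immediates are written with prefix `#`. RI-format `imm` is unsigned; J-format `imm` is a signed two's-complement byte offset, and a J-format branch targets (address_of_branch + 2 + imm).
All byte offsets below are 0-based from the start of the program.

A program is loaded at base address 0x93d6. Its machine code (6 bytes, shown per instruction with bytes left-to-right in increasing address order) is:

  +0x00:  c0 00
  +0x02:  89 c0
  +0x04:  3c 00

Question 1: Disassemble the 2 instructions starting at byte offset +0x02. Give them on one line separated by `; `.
off 0x02: read 89 c0 as big → 0x89c0
  opcode bits[15:12]=0x8: sum/RR
  rd: (w>>9)&0x7=0x4 → %r4
  rs: (w>>6)&0x7=0x7 → %r7
off 0x04: read 3c 00 as big → 0x3c00
  opcode bits[15:12]=0x3: push/R
  rd: (w>>9)&0x7=0x6 → %r6

sum %r4, %r7; push %r6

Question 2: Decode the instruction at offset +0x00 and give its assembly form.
goto #0

[00] c0 00 → 0xc000
  op=0xc000>>12=0xc ⇒ goto (J)
  [11:0] imm=0 = #0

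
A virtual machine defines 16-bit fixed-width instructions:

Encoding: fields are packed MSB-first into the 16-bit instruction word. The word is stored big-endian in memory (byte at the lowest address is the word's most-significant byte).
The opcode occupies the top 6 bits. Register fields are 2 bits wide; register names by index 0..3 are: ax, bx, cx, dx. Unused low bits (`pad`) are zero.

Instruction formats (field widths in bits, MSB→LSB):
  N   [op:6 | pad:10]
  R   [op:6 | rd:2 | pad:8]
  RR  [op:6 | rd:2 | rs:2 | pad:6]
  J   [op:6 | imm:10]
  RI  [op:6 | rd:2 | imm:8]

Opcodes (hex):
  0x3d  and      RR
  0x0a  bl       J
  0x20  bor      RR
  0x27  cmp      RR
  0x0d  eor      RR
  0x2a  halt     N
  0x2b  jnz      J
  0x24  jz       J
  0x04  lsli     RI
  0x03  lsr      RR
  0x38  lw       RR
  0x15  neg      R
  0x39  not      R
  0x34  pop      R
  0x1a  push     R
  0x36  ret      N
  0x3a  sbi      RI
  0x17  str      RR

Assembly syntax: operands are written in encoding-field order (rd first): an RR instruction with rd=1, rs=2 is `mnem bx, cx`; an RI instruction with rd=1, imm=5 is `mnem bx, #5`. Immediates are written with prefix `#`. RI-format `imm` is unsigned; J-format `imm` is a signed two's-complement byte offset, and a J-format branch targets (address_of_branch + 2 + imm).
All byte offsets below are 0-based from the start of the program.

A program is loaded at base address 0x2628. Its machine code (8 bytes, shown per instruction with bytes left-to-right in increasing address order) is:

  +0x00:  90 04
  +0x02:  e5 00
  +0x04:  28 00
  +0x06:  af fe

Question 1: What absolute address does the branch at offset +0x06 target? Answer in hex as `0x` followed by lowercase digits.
0x262e

off 0x06: read af fe as big → 0xaffe
  opcode bits[15:10]=0x2b: jnz/J
  imm: (w>>0)&0x3ff=0x3fe (s10→-2) → #-2
  target = base 0x2628 + off 0x06 + 2 + imm -2 = 0x262e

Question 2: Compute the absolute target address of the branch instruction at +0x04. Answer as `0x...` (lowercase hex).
0x262e

off 0x04: read 28 00 as big → 0x2800
  op=0x2800>>10=0xa ⇒ bl (J)
  imm@[9:0]=0x0 ⇒ #0
  target = base 0x2628 + off 0x04 + 2 + imm 0 = 0x262e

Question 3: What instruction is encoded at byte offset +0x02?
not bx

@+02  big-endian(e5 00) = 0xe500
  op=0xe500>>10=0x39 ⇒ not (R)
  [9:8] rd=1 = bx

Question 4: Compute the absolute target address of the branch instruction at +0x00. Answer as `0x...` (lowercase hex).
0x262e

[00] 90 04 → 0x9004
  opcode bits[15:10]=0x24: jz/J
  [9:0] imm=4 = #4
  target = base 0x2628 + off 0x00 + 2 + imm 4 = 0x262e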